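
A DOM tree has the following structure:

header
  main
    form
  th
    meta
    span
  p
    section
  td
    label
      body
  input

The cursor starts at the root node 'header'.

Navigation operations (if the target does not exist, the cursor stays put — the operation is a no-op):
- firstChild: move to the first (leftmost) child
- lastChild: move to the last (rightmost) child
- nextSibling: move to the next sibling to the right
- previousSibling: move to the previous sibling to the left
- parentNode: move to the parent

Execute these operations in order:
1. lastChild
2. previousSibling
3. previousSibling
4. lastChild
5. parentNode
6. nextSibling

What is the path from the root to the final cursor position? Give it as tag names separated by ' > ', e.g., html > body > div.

Answer: header > td

Derivation:
After 1 (lastChild): input
After 2 (previousSibling): td
After 3 (previousSibling): p
After 4 (lastChild): section
After 5 (parentNode): p
After 6 (nextSibling): td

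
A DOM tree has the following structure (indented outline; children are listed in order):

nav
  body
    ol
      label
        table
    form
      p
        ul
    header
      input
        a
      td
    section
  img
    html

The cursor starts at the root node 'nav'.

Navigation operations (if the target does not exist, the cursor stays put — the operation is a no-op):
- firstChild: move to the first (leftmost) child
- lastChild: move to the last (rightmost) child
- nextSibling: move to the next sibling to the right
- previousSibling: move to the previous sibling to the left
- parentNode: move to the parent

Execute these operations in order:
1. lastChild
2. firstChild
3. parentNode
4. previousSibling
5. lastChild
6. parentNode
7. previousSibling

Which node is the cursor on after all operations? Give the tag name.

After 1 (lastChild): img
After 2 (firstChild): html
After 3 (parentNode): img
After 4 (previousSibling): body
After 5 (lastChild): section
After 6 (parentNode): body
After 7 (previousSibling): body (no-op, stayed)

Answer: body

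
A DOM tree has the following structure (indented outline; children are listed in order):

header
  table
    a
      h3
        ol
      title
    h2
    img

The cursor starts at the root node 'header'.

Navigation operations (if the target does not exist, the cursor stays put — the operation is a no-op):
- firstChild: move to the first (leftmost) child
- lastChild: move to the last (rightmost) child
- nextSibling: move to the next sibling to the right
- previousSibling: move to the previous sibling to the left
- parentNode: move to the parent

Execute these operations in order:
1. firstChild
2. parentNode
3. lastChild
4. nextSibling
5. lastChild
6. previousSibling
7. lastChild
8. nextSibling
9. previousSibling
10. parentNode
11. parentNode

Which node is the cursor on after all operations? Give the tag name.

After 1 (firstChild): table
After 2 (parentNode): header
After 3 (lastChild): table
After 4 (nextSibling): table (no-op, stayed)
After 5 (lastChild): img
After 6 (previousSibling): h2
After 7 (lastChild): h2 (no-op, stayed)
After 8 (nextSibling): img
After 9 (previousSibling): h2
After 10 (parentNode): table
After 11 (parentNode): header

Answer: header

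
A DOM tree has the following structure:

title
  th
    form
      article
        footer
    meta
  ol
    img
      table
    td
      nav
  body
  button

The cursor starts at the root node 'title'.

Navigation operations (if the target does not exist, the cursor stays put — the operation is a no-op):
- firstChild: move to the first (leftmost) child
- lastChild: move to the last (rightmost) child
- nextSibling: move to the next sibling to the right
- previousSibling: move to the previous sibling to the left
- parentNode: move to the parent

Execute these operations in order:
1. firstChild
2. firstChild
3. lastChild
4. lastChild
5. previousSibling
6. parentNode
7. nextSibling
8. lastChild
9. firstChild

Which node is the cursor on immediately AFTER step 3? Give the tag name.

After 1 (firstChild): th
After 2 (firstChild): form
After 3 (lastChild): article

Answer: article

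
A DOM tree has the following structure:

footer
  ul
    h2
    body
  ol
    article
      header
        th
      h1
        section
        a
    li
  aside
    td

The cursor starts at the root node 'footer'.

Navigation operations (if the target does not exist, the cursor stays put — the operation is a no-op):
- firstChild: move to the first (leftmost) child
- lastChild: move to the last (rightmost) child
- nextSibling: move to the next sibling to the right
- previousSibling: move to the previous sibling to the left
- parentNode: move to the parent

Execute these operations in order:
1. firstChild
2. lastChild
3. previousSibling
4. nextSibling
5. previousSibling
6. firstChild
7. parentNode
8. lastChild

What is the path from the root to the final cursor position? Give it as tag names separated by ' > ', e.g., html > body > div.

After 1 (firstChild): ul
After 2 (lastChild): body
After 3 (previousSibling): h2
After 4 (nextSibling): body
After 5 (previousSibling): h2
After 6 (firstChild): h2 (no-op, stayed)
After 7 (parentNode): ul
After 8 (lastChild): body

Answer: footer > ul > body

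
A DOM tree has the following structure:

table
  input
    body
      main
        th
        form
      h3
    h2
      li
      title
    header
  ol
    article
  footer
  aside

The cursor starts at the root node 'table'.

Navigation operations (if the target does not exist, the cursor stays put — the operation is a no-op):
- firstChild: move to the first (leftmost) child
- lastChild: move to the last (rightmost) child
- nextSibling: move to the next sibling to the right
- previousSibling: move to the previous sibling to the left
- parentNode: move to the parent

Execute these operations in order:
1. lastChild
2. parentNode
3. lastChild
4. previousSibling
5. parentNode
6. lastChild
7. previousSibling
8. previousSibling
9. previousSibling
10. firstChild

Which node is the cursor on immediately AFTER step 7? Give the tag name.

After 1 (lastChild): aside
After 2 (parentNode): table
After 3 (lastChild): aside
After 4 (previousSibling): footer
After 5 (parentNode): table
After 6 (lastChild): aside
After 7 (previousSibling): footer

Answer: footer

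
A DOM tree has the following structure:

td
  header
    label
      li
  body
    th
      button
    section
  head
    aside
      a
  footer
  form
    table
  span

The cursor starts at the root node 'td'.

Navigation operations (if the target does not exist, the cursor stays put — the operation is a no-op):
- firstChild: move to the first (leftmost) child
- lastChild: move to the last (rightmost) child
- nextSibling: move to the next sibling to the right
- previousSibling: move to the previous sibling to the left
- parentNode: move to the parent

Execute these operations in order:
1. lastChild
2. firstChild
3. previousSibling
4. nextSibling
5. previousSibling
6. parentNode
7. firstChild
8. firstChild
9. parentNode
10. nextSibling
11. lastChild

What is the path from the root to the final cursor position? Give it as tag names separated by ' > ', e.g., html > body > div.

Answer: td > body > section

Derivation:
After 1 (lastChild): span
After 2 (firstChild): span (no-op, stayed)
After 3 (previousSibling): form
After 4 (nextSibling): span
After 5 (previousSibling): form
After 6 (parentNode): td
After 7 (firstChild): header
After 8 (firstChild): label
After 9 (parentNode): header
After 10 (nextSibling): body
After 11 (lastChild): section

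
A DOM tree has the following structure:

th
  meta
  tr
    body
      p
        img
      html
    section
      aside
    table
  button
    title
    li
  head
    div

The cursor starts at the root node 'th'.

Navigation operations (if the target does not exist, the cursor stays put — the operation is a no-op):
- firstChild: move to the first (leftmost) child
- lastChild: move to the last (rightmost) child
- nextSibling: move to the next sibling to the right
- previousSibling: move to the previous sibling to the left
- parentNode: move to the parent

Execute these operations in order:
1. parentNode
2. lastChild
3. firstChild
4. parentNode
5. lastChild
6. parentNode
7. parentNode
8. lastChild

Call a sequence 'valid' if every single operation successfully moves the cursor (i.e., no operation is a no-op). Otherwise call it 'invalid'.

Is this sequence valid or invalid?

Answer: invalid

Derivation:
After 1 (parentNode): th (no-op, stayed)
After 2 (lastChild): head
After 3 (firstChild): div
After 4 (parentNode): head
After 5 (lastChild): div
After 6 (parentNode): head
After 7 (parentNode): th
After 8 (lastChild): head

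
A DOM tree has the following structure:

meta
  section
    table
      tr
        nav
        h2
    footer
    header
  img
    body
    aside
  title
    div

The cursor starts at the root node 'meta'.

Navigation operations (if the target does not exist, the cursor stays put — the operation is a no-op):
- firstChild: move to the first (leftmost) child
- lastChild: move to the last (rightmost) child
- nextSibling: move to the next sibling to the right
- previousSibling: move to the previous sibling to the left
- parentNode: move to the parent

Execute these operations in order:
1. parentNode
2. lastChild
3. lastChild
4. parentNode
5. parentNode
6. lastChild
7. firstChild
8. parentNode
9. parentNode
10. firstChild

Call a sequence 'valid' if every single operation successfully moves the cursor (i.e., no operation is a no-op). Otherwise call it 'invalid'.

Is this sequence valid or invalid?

Answer: invalid

Derivation:
After 1 (parentNode): meta (no-op, stayed)
After 2 (lastChild): title
After 3 (lastChild): div
After 4 (parentNode): title
After 5 (parentNode): meta
After 6 (lastChild): title
After 7 (firstChild): div
After 8 (parentNode): title
After 9 (parentNode): meta
After 10 (firstChild): section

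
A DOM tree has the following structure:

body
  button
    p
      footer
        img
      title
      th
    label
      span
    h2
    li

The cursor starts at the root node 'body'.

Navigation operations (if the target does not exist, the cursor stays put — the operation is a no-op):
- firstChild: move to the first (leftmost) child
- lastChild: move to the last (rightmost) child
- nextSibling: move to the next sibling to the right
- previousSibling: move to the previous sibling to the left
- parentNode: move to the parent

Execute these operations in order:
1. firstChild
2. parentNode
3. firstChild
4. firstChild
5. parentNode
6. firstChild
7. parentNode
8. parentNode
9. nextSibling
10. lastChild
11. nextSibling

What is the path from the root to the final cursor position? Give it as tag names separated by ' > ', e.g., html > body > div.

After 1 (firstChild): button
After 2 (parentNode): body
After 3 (firstChild): button
After 4 (firstChild): p
After 5 (parentNode): button
After 6 (firstChild): p
After 7 (parentNode): button
After 8 (parentNode): body
After 9 (nextSibling): body (no-op, stayed)
After 10 (lastChild): button
After 11 (nextSibling): button (no-op, stayed)

Answer: body > button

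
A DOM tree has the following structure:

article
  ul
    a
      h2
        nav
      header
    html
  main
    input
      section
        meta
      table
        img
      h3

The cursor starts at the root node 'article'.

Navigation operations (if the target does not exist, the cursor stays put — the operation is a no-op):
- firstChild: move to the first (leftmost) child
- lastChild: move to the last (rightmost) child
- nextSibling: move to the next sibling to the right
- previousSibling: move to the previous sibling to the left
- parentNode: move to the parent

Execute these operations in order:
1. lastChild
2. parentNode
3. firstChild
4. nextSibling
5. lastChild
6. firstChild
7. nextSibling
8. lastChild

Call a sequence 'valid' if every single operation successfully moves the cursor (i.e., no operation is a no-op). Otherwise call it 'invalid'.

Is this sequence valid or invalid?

After 1 (lastChild): main
After 2 (parentNode): article
After 3 (firstChild): ul
After 4 (nextSibling): main
After 5 (lastChild): input
After 6 (firstChild): section
After 7 (nextSibling): table
After 8 (lastChild): img

Answer: valid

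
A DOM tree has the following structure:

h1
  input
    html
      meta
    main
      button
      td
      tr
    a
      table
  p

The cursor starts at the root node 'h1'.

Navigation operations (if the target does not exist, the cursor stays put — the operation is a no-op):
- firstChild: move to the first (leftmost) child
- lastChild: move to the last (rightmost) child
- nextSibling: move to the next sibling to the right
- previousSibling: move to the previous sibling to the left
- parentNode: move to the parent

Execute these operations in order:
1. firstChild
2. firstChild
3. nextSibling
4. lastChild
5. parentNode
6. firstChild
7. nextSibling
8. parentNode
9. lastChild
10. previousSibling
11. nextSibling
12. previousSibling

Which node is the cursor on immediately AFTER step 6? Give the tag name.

Answer: button

Derivation:
After 1 (firstChild): input
After 2 (firstChild): html
After 3 (nextSibling): main
After 4 (lastChild): tr
After 5 (parentNode): main
After 6 (firstChild): button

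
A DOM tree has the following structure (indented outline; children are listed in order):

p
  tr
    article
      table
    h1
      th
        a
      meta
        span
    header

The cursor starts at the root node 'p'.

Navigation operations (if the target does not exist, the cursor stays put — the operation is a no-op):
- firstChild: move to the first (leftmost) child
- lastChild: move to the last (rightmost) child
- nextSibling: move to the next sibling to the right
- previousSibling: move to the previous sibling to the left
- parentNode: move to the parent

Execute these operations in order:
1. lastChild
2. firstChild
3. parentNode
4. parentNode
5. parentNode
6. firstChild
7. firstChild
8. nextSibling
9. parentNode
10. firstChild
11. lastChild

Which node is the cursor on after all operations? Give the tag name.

Answer: table

Derivation:
After 1 (lastChild): tr
After 2 (firstChild): article
After 3 (parentNode): tr
After 4 (parentNode): p
After 5 (parentNode): p (no-op, stayed)
After 6 (firstChild): tr
After 7 (firstChild): article
After 8 (nextSibling): h1
After 9 (parentNode): tr
After 10 (firstChild): article
After 11 (lastChild): table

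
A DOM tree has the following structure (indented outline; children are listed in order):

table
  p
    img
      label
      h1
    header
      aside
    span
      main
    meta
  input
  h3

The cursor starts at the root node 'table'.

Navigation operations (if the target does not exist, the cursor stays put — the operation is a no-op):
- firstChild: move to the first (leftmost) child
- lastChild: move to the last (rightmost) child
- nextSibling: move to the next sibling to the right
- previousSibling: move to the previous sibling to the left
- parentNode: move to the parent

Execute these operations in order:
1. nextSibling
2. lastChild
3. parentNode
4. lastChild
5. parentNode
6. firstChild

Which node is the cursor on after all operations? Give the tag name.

After 1 (nextSibling): table (no-op, stayed)
After 2 (lastChild): h3
After 3 (parentNode): table
After 4 (lastChild): h3
After 5 (parentNode): table
After 6 (firstChild): p

Answer: p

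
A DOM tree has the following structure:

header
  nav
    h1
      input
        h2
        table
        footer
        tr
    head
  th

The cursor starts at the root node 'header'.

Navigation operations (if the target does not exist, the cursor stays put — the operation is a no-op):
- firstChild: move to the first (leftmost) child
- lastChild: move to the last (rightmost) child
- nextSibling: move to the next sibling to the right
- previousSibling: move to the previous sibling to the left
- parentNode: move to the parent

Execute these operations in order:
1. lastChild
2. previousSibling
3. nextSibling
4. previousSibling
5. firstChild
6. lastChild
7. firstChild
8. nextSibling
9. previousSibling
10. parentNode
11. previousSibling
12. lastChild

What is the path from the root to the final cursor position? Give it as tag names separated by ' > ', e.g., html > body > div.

Answer: header > nav > h1 > input > tr

Derivation:
After 1 (lastChild): th
After 2 (previousSibling): nav
After 3 (nextSibling): th
After 4 (previousSibling): nav
After 5 (firstChild): h1
After 6 (lastChild): input
After 7 (firstChild): h2
After 8 (nextSibling): table
After 9 (previousSibling): h2
After 10 (parentNode): input
After 11 (previousSibling): input (no-op, stayed)
After 12 (lastChild): tr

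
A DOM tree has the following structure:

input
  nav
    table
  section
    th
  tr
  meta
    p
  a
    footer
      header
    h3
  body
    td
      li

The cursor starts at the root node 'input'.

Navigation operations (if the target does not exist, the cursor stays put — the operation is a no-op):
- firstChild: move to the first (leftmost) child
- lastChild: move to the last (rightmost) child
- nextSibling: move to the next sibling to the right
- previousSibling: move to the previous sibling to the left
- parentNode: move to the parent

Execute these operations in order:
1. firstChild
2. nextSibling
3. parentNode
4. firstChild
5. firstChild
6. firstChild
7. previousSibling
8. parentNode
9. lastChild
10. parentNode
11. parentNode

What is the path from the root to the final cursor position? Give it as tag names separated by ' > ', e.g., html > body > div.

Answer: input

Derivation:
After 1 (firstChild): nav
After 2 (nextSibling): section
After 3 (parentNode): input
After 4 (firstChild): nav
After 5 (firstChild): table
After 6 (firstChild): table (no-op, stayed)
After 7 (previousSibling): table (no-op, stayed)
After 8 (parentNode): nav
After 9 (lastChild): table
After 10 (parentNode): nav
After 11 (parentNode): input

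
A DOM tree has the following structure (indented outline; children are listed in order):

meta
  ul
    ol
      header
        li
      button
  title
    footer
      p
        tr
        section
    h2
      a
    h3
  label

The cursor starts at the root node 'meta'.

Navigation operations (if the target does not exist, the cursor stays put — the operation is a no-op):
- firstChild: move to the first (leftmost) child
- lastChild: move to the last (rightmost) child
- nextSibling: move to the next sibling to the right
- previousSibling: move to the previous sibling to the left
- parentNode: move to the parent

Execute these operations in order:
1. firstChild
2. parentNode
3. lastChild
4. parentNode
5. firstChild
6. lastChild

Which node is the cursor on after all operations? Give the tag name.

Answer: ol

Derivation:
After 1 (firstChild): ul
After 2 (parentNode): meta
After 3 (lastChild): label
After 4 (parentNode): meta
After 5 (firstChild): ul
After 6 (lastChild): ol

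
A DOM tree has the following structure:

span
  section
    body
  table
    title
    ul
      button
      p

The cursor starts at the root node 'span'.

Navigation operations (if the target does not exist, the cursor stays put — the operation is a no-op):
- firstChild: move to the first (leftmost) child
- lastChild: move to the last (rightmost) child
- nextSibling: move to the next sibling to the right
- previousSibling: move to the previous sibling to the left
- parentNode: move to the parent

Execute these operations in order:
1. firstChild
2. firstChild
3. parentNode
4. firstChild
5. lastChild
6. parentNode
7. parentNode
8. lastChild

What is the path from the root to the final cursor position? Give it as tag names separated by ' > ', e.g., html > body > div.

Answer: span > table

Derivation:
After 1 (firstChild): section
After 2 (firstChild): body
After 3 (parentNode): section
After 4 (firstChild): body
After 5 (lastChild): body (no-op, stayed)
After 6 (parentNode): section
After 7 (parentNode): span
After 8 (lastChild): table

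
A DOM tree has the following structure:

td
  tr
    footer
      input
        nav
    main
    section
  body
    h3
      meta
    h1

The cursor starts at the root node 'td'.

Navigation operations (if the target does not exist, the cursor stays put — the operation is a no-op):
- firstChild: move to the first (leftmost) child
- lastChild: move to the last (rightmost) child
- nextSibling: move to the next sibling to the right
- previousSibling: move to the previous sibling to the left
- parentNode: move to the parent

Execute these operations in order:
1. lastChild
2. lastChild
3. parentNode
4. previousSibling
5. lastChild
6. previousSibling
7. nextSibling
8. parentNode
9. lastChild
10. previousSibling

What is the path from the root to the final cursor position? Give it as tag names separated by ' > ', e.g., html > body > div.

Answer: td > tr > main

Derivation:
After 1 (lastChild): body
After 2 (lastChild): h1
After 3 (parentNode): body
After 4 (previousSibling): tr
After 5 (lastChild): section
After 6 (previousSibling): main
After 7 (nextSibling): section
After 8 (parentNode): tr
After 9 (lastChild): section
After 10 (previousSibling): main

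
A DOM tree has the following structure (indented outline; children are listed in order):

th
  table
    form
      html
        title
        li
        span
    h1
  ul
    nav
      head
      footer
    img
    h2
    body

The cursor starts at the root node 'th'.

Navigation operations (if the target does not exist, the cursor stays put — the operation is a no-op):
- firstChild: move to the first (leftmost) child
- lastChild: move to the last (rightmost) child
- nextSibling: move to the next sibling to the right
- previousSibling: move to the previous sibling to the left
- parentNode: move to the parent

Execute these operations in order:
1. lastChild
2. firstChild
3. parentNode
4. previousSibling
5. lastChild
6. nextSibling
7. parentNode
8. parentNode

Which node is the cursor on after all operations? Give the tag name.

After 1 (lastChild): ul
After 2 (firstChild): nav
After 3 (parentNode): ul
After 4 (previousSibling): table
After 5 (lastChild): h1
After 6 (nextSibling): h1 (no-op, stayed)
After 7 (parentNode): table
After 8 (parentNode): th

Answer: th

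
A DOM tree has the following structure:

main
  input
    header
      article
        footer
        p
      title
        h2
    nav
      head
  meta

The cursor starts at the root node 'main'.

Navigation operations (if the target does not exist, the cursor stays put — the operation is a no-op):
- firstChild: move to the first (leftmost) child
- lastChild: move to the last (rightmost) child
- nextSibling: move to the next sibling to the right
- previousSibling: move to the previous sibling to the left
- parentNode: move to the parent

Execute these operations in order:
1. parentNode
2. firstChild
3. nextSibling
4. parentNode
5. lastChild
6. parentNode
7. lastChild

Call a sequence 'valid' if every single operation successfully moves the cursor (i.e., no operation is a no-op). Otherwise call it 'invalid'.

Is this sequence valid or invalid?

Answer: invalid

Derivation:
After 1 (parentNode): main (no-op, stayed)
After 2 (firstChild): input
After 3 (nextSibling): meta
After 4 (parentNode): main
After 5 (lastChild): meta
After 6 (parentNode): main
After 7 (lastChild): meta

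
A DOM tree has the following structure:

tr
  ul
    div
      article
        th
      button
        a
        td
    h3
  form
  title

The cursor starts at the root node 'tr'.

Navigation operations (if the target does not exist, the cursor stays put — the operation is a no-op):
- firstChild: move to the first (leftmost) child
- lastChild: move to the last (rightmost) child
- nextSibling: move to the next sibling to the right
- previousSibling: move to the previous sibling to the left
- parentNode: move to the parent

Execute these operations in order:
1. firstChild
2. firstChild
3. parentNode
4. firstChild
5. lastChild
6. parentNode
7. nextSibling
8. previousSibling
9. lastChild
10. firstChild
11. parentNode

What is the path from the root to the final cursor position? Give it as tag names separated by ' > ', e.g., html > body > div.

Answer: tr > ul > div > button

Derivation:
After 1 (firstChild): ul
After 2 (firstChild): div
After 3 (parentNode): ul
After 4 (firstChild): div
After 5 (lastChild): button
After 6 (parentNode): div
After 7 (nextSibling): h3
After 8 (previousSibling): div
After 9 (lastChild): button
After 10 (firstChild): a
After 11 (parentNode): button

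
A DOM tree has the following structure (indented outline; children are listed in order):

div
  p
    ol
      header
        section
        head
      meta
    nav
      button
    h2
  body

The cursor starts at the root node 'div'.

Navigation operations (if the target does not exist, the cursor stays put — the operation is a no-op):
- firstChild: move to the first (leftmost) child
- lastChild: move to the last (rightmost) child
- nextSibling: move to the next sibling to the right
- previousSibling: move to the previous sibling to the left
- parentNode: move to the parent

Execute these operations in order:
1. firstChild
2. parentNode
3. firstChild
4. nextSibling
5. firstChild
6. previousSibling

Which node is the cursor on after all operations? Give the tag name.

Answer: p

Derivation:
After 1 (firstChild): p
After 2 (parentNode): div
After 3 (firstChild): p
After 4 (nextSibling): body
After 5 (firstChild): body (no-op, stayed)
After 6 (previousSibling): p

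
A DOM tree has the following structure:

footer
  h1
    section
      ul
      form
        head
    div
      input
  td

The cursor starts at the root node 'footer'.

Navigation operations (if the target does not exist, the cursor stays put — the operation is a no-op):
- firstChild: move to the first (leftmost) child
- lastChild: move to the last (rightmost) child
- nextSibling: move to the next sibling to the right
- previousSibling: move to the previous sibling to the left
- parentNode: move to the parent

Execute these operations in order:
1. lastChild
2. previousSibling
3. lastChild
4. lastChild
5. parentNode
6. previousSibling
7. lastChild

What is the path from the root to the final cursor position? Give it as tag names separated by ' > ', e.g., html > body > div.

After 1 (lastChild): td
After 2 (previousSibling): h1
After 3 (lastChild): div
After 4 (lastChild): input
After 5 (parentNode): div
After 6 (previousSibling): section
After 7 (lastChild): form

Answer: footer > h1 > section > form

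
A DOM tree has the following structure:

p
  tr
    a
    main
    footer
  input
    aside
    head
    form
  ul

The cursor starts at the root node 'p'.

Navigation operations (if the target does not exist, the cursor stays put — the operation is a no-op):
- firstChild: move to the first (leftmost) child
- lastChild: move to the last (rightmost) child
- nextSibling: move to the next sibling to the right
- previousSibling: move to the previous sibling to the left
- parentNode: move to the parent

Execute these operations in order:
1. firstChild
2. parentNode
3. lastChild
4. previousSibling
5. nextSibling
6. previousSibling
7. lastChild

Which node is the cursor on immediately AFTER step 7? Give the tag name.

After 1 (firstChild): tr
After 2 (parentNode): p
After 3 (lastChild): ul
After 4 (previousSibling): input
After 5 (nextSibling): ul
After 6 (previousSibling): input
After 7 (lastChild): form

Answer: form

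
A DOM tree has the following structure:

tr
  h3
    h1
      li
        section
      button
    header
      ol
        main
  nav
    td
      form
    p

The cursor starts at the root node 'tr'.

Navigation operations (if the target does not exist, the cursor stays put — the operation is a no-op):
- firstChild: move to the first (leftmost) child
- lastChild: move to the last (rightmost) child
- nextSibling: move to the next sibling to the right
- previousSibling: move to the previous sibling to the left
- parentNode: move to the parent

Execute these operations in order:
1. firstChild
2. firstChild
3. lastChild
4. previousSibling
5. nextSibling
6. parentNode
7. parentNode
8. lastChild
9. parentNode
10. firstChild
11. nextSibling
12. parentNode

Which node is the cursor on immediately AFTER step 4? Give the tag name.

Answer: li

Derivation:
After 1 (firstChild): h3
After 2 (firstChild): h1
After 3 (lastChild): button
After 4 (previousSibling): li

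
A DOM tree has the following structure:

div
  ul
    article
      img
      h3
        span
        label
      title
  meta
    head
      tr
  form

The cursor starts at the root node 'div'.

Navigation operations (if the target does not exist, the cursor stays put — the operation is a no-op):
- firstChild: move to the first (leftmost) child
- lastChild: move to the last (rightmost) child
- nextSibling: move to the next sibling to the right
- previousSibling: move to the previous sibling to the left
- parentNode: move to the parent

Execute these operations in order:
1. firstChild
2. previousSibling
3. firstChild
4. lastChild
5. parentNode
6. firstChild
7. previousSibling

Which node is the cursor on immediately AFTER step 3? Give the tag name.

Answer: article

Derivation:
After 1 (firstChild): ul
After 2 (previousSibling): ul (no-op, stayed)
After 3 (firstChild): article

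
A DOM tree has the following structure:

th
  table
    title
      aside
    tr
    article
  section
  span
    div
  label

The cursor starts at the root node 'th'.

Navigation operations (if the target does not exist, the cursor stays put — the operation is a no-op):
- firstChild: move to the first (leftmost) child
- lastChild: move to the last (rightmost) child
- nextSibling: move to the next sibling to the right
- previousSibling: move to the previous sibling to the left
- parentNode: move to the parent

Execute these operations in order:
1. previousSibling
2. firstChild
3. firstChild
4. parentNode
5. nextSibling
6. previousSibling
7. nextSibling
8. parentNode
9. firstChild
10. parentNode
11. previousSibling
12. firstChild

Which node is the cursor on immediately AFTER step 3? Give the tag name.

Answer: title

Derivation:
After 1 (previousSibling): th (no-op, stayed)
After 2 (firstChild): table
After 3 (firstChild): title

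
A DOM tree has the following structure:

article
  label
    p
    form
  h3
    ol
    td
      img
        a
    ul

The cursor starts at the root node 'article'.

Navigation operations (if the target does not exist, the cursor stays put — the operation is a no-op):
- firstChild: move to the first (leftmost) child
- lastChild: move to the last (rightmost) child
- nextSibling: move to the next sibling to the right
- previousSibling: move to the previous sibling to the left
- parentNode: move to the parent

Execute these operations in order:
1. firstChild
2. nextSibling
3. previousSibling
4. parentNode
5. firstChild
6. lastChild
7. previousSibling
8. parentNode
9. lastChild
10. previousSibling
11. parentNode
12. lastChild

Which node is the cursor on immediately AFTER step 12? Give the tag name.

Answer: form

Derivation:
After 1 (firstChild): label
After 2 (nextSibling): h3
After 3 (previousSibling): label
After 4 (parentNode): article
After 5 (firstChild): label
After 6 (lastChild): form
After 7 (previousSibling): p
After 8 (parentNode): label
After 9 (lastChild): form
After 10 (previousSibling): p
After 11 (parentNode): label
After 12 (lastChild): form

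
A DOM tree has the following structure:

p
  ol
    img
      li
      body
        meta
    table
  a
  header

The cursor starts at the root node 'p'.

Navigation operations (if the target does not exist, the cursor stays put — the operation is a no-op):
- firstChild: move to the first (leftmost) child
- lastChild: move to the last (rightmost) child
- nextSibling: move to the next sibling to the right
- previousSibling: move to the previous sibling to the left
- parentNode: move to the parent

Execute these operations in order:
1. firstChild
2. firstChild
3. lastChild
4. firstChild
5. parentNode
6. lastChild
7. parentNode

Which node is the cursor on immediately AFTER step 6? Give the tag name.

Answer: meta

Derivation:
After 1 (firstChild): ol
After 2 (firstChild): img
After 3 (lastChild): body
After 4 (firstChild): meta
After 5 (parentNode): body
After 6 (lastChild): meta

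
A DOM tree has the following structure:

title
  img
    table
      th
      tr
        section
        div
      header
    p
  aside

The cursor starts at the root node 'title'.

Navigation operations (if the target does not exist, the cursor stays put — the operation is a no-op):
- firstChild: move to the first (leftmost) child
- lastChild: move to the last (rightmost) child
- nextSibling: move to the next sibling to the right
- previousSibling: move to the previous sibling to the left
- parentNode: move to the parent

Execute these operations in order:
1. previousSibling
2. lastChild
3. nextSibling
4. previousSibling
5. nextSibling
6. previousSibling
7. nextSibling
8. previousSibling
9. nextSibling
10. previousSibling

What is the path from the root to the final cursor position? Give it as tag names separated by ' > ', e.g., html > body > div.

Answer: title > img

Derivation:
After 1 (previousSibling): title (no-op, stayed)
After 2 (lastChild): aside
After 3 (nextSibling): aside (no-op, stayed)
After 4 (previousSibling): img
After 5 (nextSibling): aside
After 6 (previousSibling): img
After 7 (nextSibling): aside
After 8 (previousSibling): img
After 9 (nextSibling): aside
After 10 (previousSibling): img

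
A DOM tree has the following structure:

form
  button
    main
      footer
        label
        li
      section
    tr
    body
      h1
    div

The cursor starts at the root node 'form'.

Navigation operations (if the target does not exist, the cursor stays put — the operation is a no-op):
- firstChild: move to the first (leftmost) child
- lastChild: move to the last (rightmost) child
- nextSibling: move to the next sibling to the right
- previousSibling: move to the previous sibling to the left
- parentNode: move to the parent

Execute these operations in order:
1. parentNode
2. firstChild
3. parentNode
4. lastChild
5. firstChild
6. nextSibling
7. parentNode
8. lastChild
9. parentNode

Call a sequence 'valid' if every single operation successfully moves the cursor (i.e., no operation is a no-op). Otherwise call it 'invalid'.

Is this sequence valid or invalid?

Answer: invalid

Derivation:
After 1 (parentNode): form (no-op, stayed)
After 2 (firstChild): button
After 3 (parentNode): form
After 4 (lastChild): button
After 5 (firstChild): main
After 6 (nextSibling): tr
After 7 (parentNode): button
After 8 (lastChild): div
After 9 (parentNode): button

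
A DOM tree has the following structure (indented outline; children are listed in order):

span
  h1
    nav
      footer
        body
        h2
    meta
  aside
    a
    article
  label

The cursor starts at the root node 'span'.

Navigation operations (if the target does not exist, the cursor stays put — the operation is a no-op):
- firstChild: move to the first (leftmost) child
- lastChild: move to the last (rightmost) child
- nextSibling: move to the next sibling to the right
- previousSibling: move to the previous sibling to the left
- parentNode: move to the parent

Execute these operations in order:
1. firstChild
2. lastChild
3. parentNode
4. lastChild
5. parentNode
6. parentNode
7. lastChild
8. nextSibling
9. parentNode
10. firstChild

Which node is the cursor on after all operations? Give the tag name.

Answer: h1

Derivation:
After 1 (firstChild): h1
After 2 (lastChild): meta
After 3 (parentNode): h1
After 4 (lastChild): meta
After 5 (parentNode): h1
After 6 (parentNode): span
After 7 (lastChild): label
After 8 (nextSibling): label (no-op, stayed)
After 9 (parentNode): span
After 10 (firstChild): h1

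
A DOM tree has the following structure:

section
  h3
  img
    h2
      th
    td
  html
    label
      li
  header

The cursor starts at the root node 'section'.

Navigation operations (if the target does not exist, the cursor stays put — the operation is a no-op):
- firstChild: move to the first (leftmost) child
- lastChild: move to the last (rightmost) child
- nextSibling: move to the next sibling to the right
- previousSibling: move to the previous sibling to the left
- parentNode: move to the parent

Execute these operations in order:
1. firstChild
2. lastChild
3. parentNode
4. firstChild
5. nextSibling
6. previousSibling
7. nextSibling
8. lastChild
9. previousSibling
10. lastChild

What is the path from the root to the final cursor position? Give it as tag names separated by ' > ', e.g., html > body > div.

Answer: section > img > h2 > th

Derivation:
After 1 (firstChild): h3
After 2 (lastChild): h3 (no-op, stayed)
After 3 (parentNode): section
After 4 (firstChild): h3
After 5 (nextSibling): img
After 6 (previousSibling): h3
After 7 (nextSibling): img
After 8 (lastChild): td
After 9 (previousSibling): h2
After 10 (lastChild): th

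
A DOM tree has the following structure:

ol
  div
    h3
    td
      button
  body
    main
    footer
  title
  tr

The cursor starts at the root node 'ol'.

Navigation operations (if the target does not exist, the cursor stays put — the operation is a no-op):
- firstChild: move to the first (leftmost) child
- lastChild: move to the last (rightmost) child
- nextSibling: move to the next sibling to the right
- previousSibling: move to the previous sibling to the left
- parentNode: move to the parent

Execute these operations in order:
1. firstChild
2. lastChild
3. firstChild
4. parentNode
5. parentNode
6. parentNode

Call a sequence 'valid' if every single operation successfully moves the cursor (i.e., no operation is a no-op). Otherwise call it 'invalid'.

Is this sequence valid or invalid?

After 1 (firstChild): div
After 2 (lastChild): td
After 3 (firstChild): button
After 4 (parentNode): td
After 5 (parentNode): div
After 6 (parentNode): ol

Answer: valid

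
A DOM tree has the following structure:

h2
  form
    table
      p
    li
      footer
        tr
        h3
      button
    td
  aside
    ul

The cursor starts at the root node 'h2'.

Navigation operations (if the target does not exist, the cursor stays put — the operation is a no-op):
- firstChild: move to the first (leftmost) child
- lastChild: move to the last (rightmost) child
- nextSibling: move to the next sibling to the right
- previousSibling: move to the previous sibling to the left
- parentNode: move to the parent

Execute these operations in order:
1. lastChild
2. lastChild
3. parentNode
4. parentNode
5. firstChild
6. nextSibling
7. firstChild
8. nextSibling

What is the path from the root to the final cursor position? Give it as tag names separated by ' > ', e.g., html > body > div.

Answer: h2 > aside > ul

Derivation:
After 1 (lastChild): aside
After 2 (lastChild): ul
After 3 (parentNode): aside
After 4 (parentNode): h2
After 5 (firstChild): form
After 6 (nextSibling): aside
After 7 (firstChild): ul
After 8 (nextSibling): ul (no-op, stayed)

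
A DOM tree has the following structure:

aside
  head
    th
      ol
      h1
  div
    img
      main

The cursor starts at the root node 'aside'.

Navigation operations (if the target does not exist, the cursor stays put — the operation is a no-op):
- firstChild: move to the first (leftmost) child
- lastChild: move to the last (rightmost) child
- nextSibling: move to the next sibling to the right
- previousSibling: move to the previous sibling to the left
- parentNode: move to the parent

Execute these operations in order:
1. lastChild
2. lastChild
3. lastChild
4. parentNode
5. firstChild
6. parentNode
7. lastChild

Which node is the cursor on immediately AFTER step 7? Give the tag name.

Answer: main

Derivation:
After 1 (lastChild): div
After 2 (lastChild): img
After 3 (lastChild): main
After 4 (parentNode): img
After 5 (firstChild): main
After 6 (parentNode): img
After 7 (lastChild): main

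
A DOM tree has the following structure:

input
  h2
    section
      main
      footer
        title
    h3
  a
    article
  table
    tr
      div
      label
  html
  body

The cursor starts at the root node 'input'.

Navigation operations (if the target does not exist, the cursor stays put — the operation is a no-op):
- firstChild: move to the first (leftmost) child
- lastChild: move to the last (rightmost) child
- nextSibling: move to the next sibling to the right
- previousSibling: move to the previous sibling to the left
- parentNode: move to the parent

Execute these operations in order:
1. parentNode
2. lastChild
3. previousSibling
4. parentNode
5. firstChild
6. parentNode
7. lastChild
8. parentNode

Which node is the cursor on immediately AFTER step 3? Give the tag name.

After 1 (parentNode): input (no-op, stayed)
After 2 (lastChild): body
After 3 (previousSibling): html

Answer: html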